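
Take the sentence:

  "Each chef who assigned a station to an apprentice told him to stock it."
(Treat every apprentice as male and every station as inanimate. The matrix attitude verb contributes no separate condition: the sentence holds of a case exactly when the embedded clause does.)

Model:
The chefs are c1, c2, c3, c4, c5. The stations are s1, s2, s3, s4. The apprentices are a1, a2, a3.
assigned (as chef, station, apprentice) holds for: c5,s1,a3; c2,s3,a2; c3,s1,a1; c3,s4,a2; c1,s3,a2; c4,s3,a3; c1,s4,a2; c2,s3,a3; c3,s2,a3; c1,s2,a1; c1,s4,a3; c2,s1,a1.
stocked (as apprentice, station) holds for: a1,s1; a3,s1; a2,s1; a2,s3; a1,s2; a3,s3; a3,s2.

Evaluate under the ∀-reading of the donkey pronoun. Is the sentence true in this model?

False

"him" takes "an apprentice" as antecedent and "it" takes "a station"; both are donkey pronouns co-varying with the restrictor.
Strong reading: for every (c,s,a) with assigned(c,s,a), stocked(a,s).
Restrictor triples: (c1,s2,a1)→stocked(a1,s2) ✓  (c1,s3,a2)→stocked(a2,s3) ✓  (c1,s4,a2)→stocked(a2,s4) ✗  (c1,s4,a3)→stocked(a3,s4) ✗  (c2,s1,a1)→stocked(a1,s1) ✓  (c2,s3,a2)→stocked(a2,s3) ✓  (c2,s3,a3)→stocked(a3,s3) ✓  (c3,s1,a1)→stocked(a1,s1) ✓  (c3,s2,a3)→stocked(a3,s2) ✓  (c3,s4,a2)→stocked(a2,s4) ✗  (c4,s3,a3)→stocked(a3,s3) ✓  (c5,s1,a3)→stocked(a3,s1) ✓
Counterexample: (c1,s4,a2) — stocked(a2,s4) does not hold.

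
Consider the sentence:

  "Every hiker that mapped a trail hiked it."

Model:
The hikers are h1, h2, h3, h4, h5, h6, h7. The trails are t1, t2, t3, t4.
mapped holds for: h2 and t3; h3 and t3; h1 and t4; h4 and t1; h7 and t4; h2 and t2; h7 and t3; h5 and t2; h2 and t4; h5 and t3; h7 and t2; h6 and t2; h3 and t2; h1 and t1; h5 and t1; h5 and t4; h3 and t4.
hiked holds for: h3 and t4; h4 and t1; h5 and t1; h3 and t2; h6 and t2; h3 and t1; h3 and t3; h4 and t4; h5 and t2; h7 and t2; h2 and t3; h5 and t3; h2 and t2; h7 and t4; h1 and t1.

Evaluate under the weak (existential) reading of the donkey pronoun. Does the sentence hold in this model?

"it" takes "a trail" as antecedent — a donkey pronoun bound across the clause boundary.
Weak reading: every hiker h with some mapped-trail has at least one mapped-trail t such that hiked(h,t).
Per hiker: h1:✓  h2:✓  h3:✓  h4:✓  h5:✓  h6:✓  h7:✓
Every hiker in the restrictor has a witness.

True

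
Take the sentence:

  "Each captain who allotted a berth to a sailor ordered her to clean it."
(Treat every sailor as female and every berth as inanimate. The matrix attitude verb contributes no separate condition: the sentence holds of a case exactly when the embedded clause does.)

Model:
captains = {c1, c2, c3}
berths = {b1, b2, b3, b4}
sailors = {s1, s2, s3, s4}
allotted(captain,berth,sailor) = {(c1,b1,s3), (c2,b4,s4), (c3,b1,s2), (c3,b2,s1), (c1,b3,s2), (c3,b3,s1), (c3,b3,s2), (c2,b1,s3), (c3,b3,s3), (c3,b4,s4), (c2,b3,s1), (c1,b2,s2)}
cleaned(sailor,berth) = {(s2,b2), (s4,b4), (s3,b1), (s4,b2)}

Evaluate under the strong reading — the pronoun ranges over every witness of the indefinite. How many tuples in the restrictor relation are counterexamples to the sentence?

7

"her" takes "a sailor" as antecedent and "it" takes "a berth"; both are donkey pronouns co-varying with the restrictor.
Strong reading: for every (c,b,s) with allotted(c,b,s), cleaned(s,b).
Restrictor triples: (c1,b1,s3)→cleaned(s3,b1) ✓  (c1,b2,s2)→cleaned(s2,b2) ✓  (c1,b3,s2)→cleaned(s2,b3) ✗  (c2,b1,s3)→cleaned(s3,b1) ✓  (c2,b3,s1)→cleaned(s1,b3) ✗  (c2,b4,s4)→cleaned(s4,b4) ✓  (c3,b1,s2)→cleaned(s2,b1) ✗  (c3,b2,s1)→cleaned(s1,b2) ✗  (c3,b3,s1)→cleaned(s1,b3) ✗  (c3,b3,s2)→cleaned(s2,b3) ✗  (c3,b3,s3)→cleaned(s3,b3) ✗  (c3,b4,s4)→cleaned(s4,b4) ✓
Counterexamples (restrictor triples failing the scope): 7.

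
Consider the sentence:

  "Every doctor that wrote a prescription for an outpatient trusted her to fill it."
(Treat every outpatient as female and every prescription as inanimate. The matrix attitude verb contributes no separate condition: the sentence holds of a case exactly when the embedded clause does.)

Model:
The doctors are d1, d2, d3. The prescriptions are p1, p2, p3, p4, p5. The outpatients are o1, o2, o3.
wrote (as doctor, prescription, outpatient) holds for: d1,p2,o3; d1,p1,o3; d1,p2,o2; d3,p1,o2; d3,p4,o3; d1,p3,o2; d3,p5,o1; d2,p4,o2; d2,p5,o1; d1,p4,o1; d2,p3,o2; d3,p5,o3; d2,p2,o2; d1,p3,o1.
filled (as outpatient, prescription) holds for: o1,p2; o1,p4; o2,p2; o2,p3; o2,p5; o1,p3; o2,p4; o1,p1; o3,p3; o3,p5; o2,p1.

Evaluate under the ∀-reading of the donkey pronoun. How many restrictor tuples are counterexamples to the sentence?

5

"her" takes "an outpatient" as antecedent and "it" takes "a prescription"; both are donkey pronouns co-varying with the restrictor.
Strong reading: for every (d,p,o) with wrote(d,p,o), filled(o,p).
Restrictor triples: (d1,p1,o3)→filled(o3,p1) ✗  (d1,p2,o2)→filled(o2,p2) ✓  (d1,p2,o3)→filled(o3,p2) ✗  (d1,p3,o1)→filled(o1,p3) ✓  (d1,p3,o2)→filled(o2,p3) ✓  (d1,p4,o1)→filled(o1,p4) ✓  (d2,p2,o2)→filled(o2,p2) ✓  (d2,p3,o2)→filled(o2,p3) ✓  (d2,p4,o2)→filled(o2,p4) ✓  (d2,p5,o1)→filled(o1,p5) ✗  (d3,p1,o2)→filled(o2,p1) ✓  (d3,p4,o3)→filled(o3,p4) ✗  (d3,p5,o1)→filled(o1,p5) ✗  (d3,p5,o3)→filled(o3,p5) ✓
Counterexamples (restrictor triples failing the scope): 5.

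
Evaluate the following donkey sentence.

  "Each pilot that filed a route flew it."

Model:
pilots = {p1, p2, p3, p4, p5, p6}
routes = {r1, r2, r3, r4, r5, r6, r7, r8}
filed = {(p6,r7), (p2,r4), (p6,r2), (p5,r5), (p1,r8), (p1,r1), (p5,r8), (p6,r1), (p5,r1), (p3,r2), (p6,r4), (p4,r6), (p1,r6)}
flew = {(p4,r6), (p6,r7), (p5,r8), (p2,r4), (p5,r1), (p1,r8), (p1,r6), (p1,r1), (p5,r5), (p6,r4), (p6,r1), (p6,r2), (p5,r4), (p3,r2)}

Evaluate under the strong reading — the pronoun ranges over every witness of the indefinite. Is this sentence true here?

"it" takes "a route" as antecedent — a donkey pronoun bound across the clause boundary.
Strong reading: for every (p,r) with filed(p,r), flew(p,r).
Restrictor pairs: (p1,r1) ✓  (p1,r6) ✓  (p1,r8) ✓  (p2,r4) ✓  (p3,r2) ✓  (p4,r6) ✓  (p5,r1) ✓  (p5,r5) ✓  (p5,r8) ✓  (p6,r1) ✓  (p6,r2) ✓  (p6,r4) ✓  (p6,r7) ✓
Every restrictor pair satisfies the scope.

True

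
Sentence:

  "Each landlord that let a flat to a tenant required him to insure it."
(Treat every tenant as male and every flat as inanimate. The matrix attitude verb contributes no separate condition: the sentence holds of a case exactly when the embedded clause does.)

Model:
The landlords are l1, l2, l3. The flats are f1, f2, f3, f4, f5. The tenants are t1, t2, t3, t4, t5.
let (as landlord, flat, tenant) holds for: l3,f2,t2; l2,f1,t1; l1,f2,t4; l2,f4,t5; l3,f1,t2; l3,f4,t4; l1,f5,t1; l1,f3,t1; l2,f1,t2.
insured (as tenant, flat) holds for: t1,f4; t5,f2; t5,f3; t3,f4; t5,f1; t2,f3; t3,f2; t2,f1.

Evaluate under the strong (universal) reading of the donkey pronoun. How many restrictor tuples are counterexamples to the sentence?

"him" takes "a tenant" as antecedent and "it" takes "a flat"; both are donkey pronouns co-varying with the restrictor.
Strong reading: for every (l,f,t) with let(l,f,t), insured(t,f).
Restrictor triples: (l1,f2,t4)→insured(t4,f2) ✗  (l1,f3,t1)→insured(t1,f3) ✗  (l1,f5,t1)→insured(t1,f5) ✗  (l2,f1,t1)→insured(t1,f1) ✗  (l2,f1,t2)→insured(t2,f1) ✓  (l2,f4,t5)→insured(t5,f4) ✗  (l3,f1,t2)→insured(t2,f1) ✓  (l3,f2,t2)→insured(t2,f2) ✗  (l3,f4,t4)→insured(t4,f4) ✗
Counterexamples (restrictor triples failing the scope): 7.

7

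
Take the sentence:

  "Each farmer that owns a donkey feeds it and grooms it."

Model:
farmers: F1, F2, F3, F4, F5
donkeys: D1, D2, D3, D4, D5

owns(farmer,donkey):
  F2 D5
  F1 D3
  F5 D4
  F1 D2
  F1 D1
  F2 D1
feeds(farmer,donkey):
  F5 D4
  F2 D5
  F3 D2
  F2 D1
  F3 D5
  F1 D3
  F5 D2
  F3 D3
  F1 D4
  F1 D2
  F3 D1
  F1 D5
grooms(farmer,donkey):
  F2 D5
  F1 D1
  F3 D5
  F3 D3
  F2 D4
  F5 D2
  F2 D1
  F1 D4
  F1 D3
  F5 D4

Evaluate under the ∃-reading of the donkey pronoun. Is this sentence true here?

"it" takes "a donkey" as antecedent — a donkey pronoun bound across the clause boundary.
Weak reading: every farmer f with some owns-donkey has at least one owns-donkey d such that feeds(f,d) ∧ grooms(f,d).
Per farmer: F1:✓  F2:✓  F5:✓
Every farmer in the restrictor has a witness.

True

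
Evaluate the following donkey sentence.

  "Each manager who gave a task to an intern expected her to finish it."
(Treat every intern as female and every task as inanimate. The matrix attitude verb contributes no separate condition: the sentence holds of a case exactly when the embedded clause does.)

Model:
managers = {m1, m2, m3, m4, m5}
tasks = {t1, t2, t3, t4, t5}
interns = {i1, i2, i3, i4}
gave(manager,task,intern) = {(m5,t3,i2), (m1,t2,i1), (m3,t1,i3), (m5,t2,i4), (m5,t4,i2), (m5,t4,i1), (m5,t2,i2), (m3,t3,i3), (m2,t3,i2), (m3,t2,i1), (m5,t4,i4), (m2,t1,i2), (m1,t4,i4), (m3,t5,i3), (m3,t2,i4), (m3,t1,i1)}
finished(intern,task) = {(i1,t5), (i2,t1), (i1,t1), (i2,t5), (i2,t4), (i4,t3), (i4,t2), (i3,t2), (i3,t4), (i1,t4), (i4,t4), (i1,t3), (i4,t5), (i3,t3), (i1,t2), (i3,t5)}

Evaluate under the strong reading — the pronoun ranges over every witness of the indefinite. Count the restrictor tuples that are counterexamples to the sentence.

"her" takes "an intern" as antecedent and "it" takes "a task"; both are donkey pronouns co-varying with the restrictor.
Strong reading: for every (m,t,i) with gave(m,t,i), finished(i,t).
Restrictor triples: (m1,t2,i1)→finished(i1,t2) ✓  (m1,t4,i4)→finished(i4,t4) ✓  (m2,t1,i2)→finished(i2,t1) ✓  (m2,t3,i2)→finished(i2,t3) ✗  (m3,t1,i1)→finished(i1,t1) ✓  (m3,t1,i3)→finished(i3,t1) ✗  (m3,t2,i1)→finished(i1,t2) ✓  (m3,t2,i4)→finished(i4,t2) ✓  (m3,t3,i3)→finished(i3,t3) ✓  (m3,t5,i3)→finished(i3,t5) ✓  (m5,t2,i2)→finished(i2,t2) ✗  (m5,t2,i4)→finished(i4,t2) ✓  (m5,t3,i2)→finished(i2,t3) ✗  (m5,t4,i1)→finished(i1,t4) ✓  (m5,t4,i2)→finished(i2,t4) ✓  (m5,t4,i4)→finished(i4,t4) ✓
Counterexamples (restrictor triples failing the scope): 4.

4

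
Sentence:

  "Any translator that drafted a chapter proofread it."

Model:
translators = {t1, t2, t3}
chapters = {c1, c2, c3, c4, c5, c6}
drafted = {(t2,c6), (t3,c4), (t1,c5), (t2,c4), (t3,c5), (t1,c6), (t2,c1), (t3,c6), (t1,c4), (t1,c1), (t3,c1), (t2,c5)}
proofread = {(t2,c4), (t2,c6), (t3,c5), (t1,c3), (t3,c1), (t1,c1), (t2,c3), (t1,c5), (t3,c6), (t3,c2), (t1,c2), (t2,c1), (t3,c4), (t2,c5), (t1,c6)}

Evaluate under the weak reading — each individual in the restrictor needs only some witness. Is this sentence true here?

"it" takes "a chapter" as antecedent — a donkey pronoun bound across the clause boundary.
Weak reading: every translator t with some drafted-chapter has at least one drafted-chapter c such that proofread(t,c).
Per translator: t1:✓  t2:✓  t3:✓
Every translator in the restrictor has a witness.

True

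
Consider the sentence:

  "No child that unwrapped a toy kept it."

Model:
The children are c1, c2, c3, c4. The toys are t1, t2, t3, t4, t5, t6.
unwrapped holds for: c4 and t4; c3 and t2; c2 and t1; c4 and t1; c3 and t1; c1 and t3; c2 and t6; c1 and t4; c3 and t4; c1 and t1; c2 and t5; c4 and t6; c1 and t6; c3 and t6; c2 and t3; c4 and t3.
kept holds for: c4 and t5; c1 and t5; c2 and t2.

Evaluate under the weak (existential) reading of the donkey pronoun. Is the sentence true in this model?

"it" takes "a toy" as antecedent — a donkey pronoun bound across the clause boundary.
Truth condition: for no (c,t) with unwrapped(c,t) does kept(c,t) hold.
Restrictor pairs — does the scope hold? (c1,t1):fails  (c1,t3):fails  (c1,t4):fails  (c1,t6):fails  (c2,t1):fails  (c2,t3):fails  (c2,t5):fails  (c2,t6):fails  (c3,t1):fails  (c3,t2):fails  (c3,t4):fails  (c3,t6):fails  (c4,t1):fails  (c4,t3):fails  (c4,t4):fails  (c4,t6):fails
Scope holds for no restrictor pair, so the sentence is true.

True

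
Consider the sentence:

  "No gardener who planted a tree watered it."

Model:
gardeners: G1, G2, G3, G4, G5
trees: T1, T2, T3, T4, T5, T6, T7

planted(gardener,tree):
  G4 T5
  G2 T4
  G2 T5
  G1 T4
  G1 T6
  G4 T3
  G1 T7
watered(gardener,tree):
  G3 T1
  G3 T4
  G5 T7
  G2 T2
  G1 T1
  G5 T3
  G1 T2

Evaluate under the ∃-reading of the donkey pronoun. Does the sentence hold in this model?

True

"it" takes "a tree" as antecedent — a donkey pronoun bound across the clause boundary.
Truth condition: for no (g,t) with planted(g,t) does watered(g,t) hold.
Restrictor pairs — does the scope hold? (G1,T4):fails  (G1,T6):fails  (G1,T7):fails  (G2,T4):fails  (G2,T5):fails  (G4,T3):fails  (G4,T5):fails
Scope holds for no restrictor pair, so the sentence is true.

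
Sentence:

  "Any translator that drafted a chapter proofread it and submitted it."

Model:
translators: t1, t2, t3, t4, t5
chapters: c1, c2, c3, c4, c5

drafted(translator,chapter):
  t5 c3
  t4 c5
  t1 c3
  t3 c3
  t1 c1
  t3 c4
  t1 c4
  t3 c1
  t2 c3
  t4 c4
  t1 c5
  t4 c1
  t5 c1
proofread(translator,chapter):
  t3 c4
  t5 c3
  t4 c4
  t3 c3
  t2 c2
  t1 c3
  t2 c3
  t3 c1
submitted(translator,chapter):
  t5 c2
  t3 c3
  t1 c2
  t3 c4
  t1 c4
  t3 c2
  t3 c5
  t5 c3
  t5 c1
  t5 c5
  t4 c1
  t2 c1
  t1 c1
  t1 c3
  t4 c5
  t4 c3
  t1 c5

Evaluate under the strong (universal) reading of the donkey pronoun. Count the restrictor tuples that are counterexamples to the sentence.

9

"it" takes "a chapter" as antecedent — a donkey pronoun bound across the clause boundary.
Strong reading: for every (t,c) with drafted(t,c), proofread(t,c) ∧ submitted(t,c).
Restrictor pairs: (t1,c1) ✗  (t1,c3) ✓  (t1,c4) ✗  (t1,c5) ✗  (t2,c3) ✗  (t3,c1) ✗  (t3,c3) ✓  (t3,c4) ✓  (t4,c1) ✗  (t4,c4) ✗  (t4,c5) ✗  (t5,c1) ✗  (t5,c3) ✓
Counterexamples (restrictor pairs failing the scope): 9.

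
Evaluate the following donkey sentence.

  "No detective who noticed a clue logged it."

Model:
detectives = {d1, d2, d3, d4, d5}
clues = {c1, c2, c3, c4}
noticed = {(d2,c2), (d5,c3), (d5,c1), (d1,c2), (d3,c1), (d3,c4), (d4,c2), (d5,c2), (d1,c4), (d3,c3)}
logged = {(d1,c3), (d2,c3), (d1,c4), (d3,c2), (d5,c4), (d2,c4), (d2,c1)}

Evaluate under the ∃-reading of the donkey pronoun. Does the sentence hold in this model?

False

"it" takes "a clue" as antecedent — a donkey pronoun bound across the clause boundary.
Truth condition: for no (d,c) with noticed(d,c) does logged(d,c) hold.
Restrictor pairs — does the scope hold? (d1,c2):fails  (d1,c4):holds  (d2,c2):fails  (d3,c1):fails  (d3,c3):fails  (d3,c4):fails  (d4,c2):fails  (d5,c1):fails  (d5,c2):fails  (d5,c3):fails
Scope holds for 1 pair(s), so the sentence is false.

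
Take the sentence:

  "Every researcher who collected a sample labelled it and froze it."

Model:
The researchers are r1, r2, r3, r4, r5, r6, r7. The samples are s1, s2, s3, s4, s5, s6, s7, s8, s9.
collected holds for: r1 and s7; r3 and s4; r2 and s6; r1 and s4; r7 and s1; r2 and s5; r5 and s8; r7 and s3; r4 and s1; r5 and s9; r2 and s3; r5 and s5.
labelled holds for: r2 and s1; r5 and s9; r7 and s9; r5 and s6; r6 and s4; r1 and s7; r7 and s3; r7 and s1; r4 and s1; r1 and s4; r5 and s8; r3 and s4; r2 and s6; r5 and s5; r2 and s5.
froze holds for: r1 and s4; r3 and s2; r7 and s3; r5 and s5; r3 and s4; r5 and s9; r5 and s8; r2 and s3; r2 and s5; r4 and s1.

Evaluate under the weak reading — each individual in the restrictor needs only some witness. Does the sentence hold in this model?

True

"it" takes "a sample" as antecedent — a donkey pronoun bound across the clause boundary.
Weak reading: every researcher r with some collected-sample has at least one collected-sample s such that labelled(r,s) ∧ froze(r,s).
Per researcher: r1:✓  r2:✓  r3:✓  r4:✓  r5:✓  r7:✓
Every researcher in the restrictor has a witness.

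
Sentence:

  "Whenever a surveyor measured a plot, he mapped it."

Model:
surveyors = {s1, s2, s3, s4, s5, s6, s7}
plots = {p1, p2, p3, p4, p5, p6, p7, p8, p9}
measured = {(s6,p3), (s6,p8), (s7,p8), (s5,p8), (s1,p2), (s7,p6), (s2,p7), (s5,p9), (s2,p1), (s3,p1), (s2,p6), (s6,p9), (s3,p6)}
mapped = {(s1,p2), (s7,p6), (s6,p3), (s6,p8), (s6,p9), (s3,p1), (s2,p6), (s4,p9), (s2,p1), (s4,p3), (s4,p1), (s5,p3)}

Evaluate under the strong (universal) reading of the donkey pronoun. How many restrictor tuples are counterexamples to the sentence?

"it" takes "a plot" as antecedent — a donkey pronoun bound across the clause boundary.
Strong reading: for every (s,p) with measured(s,p), mapped(s,p).
Restrictor pairs: (s1,p2) ✓  (s2,p1) ✓  (s2,p6) ✓  (s2,p7) ✗  (s3,p1) ✓  (s3,p6) ✗  (s5,p8) ✗  (s5,p9) ✗  (s6,p3) ✓  (s6,p8) ✓  (s6,p9) ✓  (s7,p6) ✓  (s7,p8) ✗
Counterexamples (restrictor pairs failing the scope): 5.

5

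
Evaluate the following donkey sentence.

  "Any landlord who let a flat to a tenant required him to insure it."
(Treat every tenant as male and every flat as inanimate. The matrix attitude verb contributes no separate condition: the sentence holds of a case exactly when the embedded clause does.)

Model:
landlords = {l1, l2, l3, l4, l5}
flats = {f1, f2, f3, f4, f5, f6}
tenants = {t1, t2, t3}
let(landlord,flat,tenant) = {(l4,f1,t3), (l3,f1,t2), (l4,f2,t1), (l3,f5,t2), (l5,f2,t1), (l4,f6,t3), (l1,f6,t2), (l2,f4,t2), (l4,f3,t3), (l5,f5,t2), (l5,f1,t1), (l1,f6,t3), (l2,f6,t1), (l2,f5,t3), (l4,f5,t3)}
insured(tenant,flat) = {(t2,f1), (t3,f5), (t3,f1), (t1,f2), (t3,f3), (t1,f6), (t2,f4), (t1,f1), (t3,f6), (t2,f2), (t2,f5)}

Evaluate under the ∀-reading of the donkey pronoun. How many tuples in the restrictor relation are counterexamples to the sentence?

"him" takes "a tenant" as antecedent and "it" takes "a flat"; both are donkey pronouns co-varying with the restrictor.
Strong reading: for every (l,f,t) with let(l,f,t), insured(t,f).
Restrictor triples: (l1,f6,t2)→insured(t2,f6) ✗  (l1,f6,t3)→insured(t3,f6) ✓  (l2,f4,t2)→insured(t2,f4) ✓  (l2,f5,t3)→insured(t3,f5) ✓  (l2,f6,t1)→insured(t1,f6) ✓  (l3,f1,t2)→insured(t2,f1) ✓  (l3,f5,t2)→insured(t2,f5) ✓  (l4,f1,t3)→insured(t3,f1) ✓  (l4,f2,t1)→insured(t1,f2) ✓  (l4,f3,t3)→insured(t3,f3) ✓  (l4,f5,t3)→insured(t3,f5) ✓  (l4,f6,t3)→insured(t3,f6) ✓  (l5,f1,t1)→insured(t1,f1) ✓  (l5,f2,t1)→insured(t1,f2) ✓  (l5,f5,t2)→insured(t2,f5) ✓
Counterexamples (restrictor triples failing the scope): 1.

1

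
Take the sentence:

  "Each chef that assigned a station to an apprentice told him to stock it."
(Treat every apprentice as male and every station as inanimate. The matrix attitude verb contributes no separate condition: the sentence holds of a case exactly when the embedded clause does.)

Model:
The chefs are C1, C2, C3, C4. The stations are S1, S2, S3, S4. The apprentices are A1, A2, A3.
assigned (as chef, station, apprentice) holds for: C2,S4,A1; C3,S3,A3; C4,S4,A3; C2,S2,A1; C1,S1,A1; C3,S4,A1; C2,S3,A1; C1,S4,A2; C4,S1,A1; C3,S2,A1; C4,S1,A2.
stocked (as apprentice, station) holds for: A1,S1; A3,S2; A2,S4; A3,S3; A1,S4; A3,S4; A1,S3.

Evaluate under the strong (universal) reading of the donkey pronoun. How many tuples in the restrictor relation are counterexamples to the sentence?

3

"him" takes "an apprentice" as antecedent and "it" takes "a station"; both are donkey pronouns co-varying with the restrictor.
Strong reading: for every (c,s,a) with assigned(c,s,a), stocked(a,s).
Restrictor triples: (C1,S1,A1)→stocked(A1,S1) ✓  (C1,S4,A2)→stocked(A2,S4) ✓  (C2,S2,A1)→stocked(A1,S2) ✗  (C2,S3,A1)→stocked(A1,S3) ✓  (C2,S4,A1)→stocked(A1,S4) ✓  (C3,S2,A1)→stocked(A1,S2) ✗  (C3,S3,A3)→stocked(A3,S3) ✓  (C3,S4,A1)→stocked(A1,S4) ✓  (C4,S1,A1)→stocked(A1,S1) ✓  (C4,S1,A2)→stocked(A2,S1) ✗  (C4,S4,A3)→stocked(A3,S4) ✓
Counterexamples (restrictor triples failing the scope): 3.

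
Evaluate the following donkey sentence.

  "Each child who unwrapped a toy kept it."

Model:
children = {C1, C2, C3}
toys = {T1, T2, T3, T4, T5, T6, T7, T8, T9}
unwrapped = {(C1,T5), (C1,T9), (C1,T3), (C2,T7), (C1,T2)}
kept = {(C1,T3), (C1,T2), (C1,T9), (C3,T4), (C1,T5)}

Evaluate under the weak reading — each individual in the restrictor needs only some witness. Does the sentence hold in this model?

"it" takes "a toy" as antecedent — a donkey pronoun bound across the clause boundary.
Weak reading: every child c with some unwrapped-toy has at least one unwrapped-toy t such that kept(c,t).
Per child: C1:✓  C2:✗
C2 has no witness among its unwrapped-toys.

False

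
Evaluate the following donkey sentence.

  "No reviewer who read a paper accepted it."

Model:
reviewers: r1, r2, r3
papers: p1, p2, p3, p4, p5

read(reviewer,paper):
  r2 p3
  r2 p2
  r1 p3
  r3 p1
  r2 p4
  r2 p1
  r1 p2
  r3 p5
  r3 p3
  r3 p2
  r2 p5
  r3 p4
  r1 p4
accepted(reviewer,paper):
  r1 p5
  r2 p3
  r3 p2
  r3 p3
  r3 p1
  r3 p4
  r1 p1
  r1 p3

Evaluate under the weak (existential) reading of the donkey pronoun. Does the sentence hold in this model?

"it" takes "a paper" as antecedent — a donkey pronoun bound across the clause boundary.
Truth condition: for no (r,p) with read(r,p) does accepted(r,p) hold.
Restrictor pairs — does the scope hold? (r1,p2):fails  (r1,p3):holds  (r1,p4):fails  (r2,p1):fails  (r2,p2):fails  (r2,p3):holds  (r2,p4):fails  (r2,p5):fails  (r3,p1):holds  (r3,p2):holds  (r3,p3):holds  (r3,p4):holds  (r3,p5):fails
Scope holds for 6 pair(s), so the sentence is false.

False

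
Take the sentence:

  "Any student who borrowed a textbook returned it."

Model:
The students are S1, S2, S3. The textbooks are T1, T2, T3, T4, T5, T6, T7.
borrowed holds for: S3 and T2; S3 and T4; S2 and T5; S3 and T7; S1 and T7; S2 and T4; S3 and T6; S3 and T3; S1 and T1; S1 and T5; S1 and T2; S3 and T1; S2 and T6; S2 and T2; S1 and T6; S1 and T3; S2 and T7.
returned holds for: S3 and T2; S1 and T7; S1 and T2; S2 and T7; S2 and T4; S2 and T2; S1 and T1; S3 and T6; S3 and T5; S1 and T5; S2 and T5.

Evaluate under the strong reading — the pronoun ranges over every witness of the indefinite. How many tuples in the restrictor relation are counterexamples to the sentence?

"it" takes "a textbook" as antecedent — a donkey pronoun bound across the clause boundary.
Strong reading: for every (s,t) with borrowed(s,t), returned(s,t).
Restrictor pairs: (S1,T1) ✓  (S1,T2) ✓  (S1,T3) ✗  (S1,T5) ✓  (S1,T6) ✗  (S1,T7) ✓  (S2,T2) ✓  (S2,T4) ✓  (S2,T5) ✓  (S2,T6) ✗  (S2,T7) ✓  (S3,T1) ✗  (S3,T2) ✓  (S3,T3) ✗  (S3,T4) ✗  (S3,T6) ✓  (S3,T7) ✗
Counterexamples (restrictor pairs failing the scope): 7.

7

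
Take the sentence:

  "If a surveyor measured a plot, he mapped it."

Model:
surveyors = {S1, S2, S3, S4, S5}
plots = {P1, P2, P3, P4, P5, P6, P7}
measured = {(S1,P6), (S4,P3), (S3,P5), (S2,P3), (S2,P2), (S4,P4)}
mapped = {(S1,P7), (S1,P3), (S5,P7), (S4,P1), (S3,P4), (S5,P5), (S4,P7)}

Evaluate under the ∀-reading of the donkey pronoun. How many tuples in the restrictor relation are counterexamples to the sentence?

6

"it" takes "a plot" as antecedent — a donkey pronoun bound across the clause boundary.
Strong reading: for every (s,p) with measured(s,p), mapped(s,p).
Restrictor pairs: (S1,P6) ✗  (S2,P2) ✗  (S2,P3) ✗  (S3,P5) ✗  (S4,P3) ✗  (S4,P4) ✗
Counterexamples (restrictor pairs failing the scope): 6.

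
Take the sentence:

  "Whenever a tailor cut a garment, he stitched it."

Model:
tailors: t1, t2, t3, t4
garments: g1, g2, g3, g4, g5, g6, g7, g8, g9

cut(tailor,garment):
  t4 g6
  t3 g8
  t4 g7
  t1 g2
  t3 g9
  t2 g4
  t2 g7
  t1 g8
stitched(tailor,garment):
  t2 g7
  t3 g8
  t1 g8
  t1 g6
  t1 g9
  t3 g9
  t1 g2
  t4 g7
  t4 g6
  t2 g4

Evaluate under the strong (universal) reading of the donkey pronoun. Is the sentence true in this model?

"it" takes "a garment" as antecedent — a donkey pronoun bound across the clause boundary.
Strong reading: for every (t,g) with cut(t,g), stitched(t,g).
Restrictor pairs: (t1,g2) ✓  (t1,g8) ✓  (t2,g4) ✓  (t2,g7) ✓  (t3,g8) ✓  (t3,g9) ✓  (t4,g6) ✓  (t4,g7) ✓
Every restrictor pair satisfies the scope.

True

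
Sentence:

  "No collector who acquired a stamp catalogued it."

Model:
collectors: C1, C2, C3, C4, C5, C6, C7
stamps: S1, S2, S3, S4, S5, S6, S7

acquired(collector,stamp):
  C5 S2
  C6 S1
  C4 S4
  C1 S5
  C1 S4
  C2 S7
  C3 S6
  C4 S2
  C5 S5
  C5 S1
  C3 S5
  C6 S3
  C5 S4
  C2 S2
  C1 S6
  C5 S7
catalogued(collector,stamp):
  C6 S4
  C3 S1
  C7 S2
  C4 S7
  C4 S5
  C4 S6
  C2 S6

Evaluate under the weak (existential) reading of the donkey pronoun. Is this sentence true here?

True

"it" takes "a stamp" as antecedent — a donkey pronoun bound across the clause boundary.
Truth condition: for no (c,s) with acquired(c,s) does catalogued(c,s) hold.
Restrictor pairs — does the scope hold? (C1,S4):fails  (C1,S5):fails  (C1,S6):fails  (C2,S2):fails  (C2,S7):fails  (C3,S5):fails  (C3,S6):fails  (C4,S2):fails  (C4,S4):fails  (C5,S1):fails  (C5,S2):fails  (C5,S4):fails  (C5,S5):fails  (C5,S7):fails  (C6,S1):fails  (C6,S3):fails
Scope holds for no restrictor pair, so the sentence is true.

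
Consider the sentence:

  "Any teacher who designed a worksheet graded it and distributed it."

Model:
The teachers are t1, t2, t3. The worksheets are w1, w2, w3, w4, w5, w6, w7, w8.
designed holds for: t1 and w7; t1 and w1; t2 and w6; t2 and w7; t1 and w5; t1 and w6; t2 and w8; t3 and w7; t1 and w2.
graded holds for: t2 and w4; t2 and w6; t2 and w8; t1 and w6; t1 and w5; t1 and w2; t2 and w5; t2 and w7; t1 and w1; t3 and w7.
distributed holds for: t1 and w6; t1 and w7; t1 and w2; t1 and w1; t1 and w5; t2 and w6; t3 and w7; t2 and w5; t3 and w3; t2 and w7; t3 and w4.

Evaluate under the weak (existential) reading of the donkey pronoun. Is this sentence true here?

"it" takes "a worksheet" as antecedent — a donkey pronoun bound across the clause boundary.
Weak reading: every teacher t with some designed-worksheet has at least one designed-worksheet w such that graded(t,w) ∧ distributed(t,w).
Per teacher: t1:✓  t2:✓  t3:✓
Every teacher in the restrictor has a witness.

True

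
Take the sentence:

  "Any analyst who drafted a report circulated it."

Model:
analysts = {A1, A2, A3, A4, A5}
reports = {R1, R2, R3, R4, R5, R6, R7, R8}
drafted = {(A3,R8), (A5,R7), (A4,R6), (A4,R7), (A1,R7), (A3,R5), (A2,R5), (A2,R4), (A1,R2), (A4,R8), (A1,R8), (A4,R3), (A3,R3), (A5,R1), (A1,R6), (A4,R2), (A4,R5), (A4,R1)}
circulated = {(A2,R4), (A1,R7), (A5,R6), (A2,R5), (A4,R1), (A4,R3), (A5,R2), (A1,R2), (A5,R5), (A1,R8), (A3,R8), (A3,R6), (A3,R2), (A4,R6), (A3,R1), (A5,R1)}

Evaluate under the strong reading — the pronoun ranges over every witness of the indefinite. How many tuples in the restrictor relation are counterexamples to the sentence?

8

"it" takes "a report" as antecedent — a donkey pronoun bound across the clause boundary.
Strong reading: for every (a,r) with drafted(a,r), circulated(a,r).
Restrictor pairs: (A1,R2) ✓  (A1,R6) ✗  (A1,R7) ✓  (A1,R8) ✓  (A2,R4) ✓  (A2,R5) ✓  (A3,R3) ✗  (A3,R5) ✗  (A3,R8) ✓  (A4,R1) ✓  (A4,R2) ✗  (A4,R3) ✓  (A4,R5) ✗  (A4,R6) ✓  (A4,R7) ✗  (A4,R8) ✗  (A5,R1) ✓  (A5,R7) ✗
Counterexamples (restrictor pairs failing the scope): 8.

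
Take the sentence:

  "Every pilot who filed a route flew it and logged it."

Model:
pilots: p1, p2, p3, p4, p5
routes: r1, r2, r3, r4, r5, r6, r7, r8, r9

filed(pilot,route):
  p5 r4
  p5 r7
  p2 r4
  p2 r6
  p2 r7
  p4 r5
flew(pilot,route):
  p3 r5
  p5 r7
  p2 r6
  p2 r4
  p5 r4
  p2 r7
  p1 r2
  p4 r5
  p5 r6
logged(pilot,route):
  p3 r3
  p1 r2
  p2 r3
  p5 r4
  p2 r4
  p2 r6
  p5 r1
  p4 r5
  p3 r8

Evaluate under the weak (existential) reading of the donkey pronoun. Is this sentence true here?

"it" takes "a route" as antecedent — a donkey pronoun bound across the clause boundary.
Weak reading: every pilot p with some filed-route has at least one filed-route r such that flew(p,r) ∧ logged(p,r).
Per pilot: p2:✓  p4:✓  p5:✓
Every pilot in the restrictor has a witness.

True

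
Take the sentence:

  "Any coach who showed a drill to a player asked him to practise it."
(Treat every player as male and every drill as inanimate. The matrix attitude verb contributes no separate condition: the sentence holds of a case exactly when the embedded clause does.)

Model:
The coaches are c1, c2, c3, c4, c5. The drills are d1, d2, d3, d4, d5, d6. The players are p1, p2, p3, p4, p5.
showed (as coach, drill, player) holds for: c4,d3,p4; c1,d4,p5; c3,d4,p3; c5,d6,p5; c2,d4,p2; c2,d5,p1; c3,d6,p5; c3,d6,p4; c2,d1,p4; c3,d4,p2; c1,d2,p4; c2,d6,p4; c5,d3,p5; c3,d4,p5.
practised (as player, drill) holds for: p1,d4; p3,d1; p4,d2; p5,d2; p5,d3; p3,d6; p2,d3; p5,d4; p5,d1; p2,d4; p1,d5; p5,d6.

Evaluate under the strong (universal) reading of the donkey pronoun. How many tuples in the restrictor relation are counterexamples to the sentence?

5

"him" takes "a player" as antecedent and "it" takes "a drill"; both are donkey pronouns co-varying with the restrictor.
Strong reading: for every (c,d,p) with showed(c,d,p), practised(p,d).
Restrictor triples: (c1,d2,p4)→practised(p4,d2) ✓  (c1,d4,p5)→practised(p5,d4) ✓  (c2,d1,p4)→practised(p4,d1) ✗  (c2,d4,p2)→practised(p2,d4) ✓  (c2,d5,p1)→practised(p1,d5) ✓  (c2,d6,p4)→practised(p4,d6) ✗  (c3,d4,p2)→practised(p2,d4) ✓  (c3,d4,p3)→practised(p3,d4) ✗  (c3,d4,p5)→practised(p5,d4) ✓  (c3,d6,p4)→practised(p4,d6) ✗  (c3,d6,p5)→practised(p5,d6) ✓  (c4,d3,p4)→practised(p4,d3) ✗  (c5,d3,p5)→practised(p5,d3) ✓  (c5,d6,p5)→practised(p5,d6) ✓
Counterexamples (restrictor triples failing the scope): 5.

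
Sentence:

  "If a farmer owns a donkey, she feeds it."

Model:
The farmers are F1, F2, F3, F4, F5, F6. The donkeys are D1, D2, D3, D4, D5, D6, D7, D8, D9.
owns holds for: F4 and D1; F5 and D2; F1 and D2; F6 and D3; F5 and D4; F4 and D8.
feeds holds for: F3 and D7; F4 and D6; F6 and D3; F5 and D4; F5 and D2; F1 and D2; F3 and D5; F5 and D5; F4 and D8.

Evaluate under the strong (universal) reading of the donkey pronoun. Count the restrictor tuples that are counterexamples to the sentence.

1

"it" takes "a donkey" as antecedent — a donkey pronoun bound across the clause boundary.
Strong reading: for every (f,d) with owns(f,d), feeds(f,d).
Restrictor pairs: (F1,D2) ✓  (F4,D1) ✗  (F4,D8) ✓  (F5,D2) ✓  (F5,D4) ✓  (F6,D3) ✓
Counterexamples (restrictor pairs failing the scope): 1.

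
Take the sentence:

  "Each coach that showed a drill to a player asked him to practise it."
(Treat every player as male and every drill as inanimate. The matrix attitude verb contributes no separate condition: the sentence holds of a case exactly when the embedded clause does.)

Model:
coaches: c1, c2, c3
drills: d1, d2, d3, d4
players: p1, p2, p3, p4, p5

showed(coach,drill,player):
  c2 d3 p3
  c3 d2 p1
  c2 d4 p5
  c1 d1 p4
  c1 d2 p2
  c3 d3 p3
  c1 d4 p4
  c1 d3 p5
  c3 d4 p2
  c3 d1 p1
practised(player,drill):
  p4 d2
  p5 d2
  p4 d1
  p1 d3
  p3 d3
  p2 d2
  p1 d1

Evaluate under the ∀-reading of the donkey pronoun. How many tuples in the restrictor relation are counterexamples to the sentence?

"him" takes "a player" as antecedent and "it" takes "a drill"; both are donkey pronouns co-varying with the restrictor.
Strong reading: for every (c,d,p) with showed(c,d,p), practised(p,d).
Restrictor triples: (c1,d1,p4)→practised(p4,d1) ✓  (c1,d2,p2)→practised(p2,d2) ✓  (c1,d3,p5)→practised(p5,d3) ✗  (c1,d4,p4)→practised(p4,d4) ✗  (c2,d3,p3)→practised(p3,d3) ✓  (c2,d4,p5)→practised(p5,d4) ✗  (c3,d1,p1)→practised(p1,d1) ✓  (c3,d2,p1)→practised(p1,d2) ✗  (c3,d3,p3)→practised(p3,d3) ✓  (c3,d4,p2)→practised(p2,d4) ✗
Counterexamples (restrictor triples failing the scope): 5.

5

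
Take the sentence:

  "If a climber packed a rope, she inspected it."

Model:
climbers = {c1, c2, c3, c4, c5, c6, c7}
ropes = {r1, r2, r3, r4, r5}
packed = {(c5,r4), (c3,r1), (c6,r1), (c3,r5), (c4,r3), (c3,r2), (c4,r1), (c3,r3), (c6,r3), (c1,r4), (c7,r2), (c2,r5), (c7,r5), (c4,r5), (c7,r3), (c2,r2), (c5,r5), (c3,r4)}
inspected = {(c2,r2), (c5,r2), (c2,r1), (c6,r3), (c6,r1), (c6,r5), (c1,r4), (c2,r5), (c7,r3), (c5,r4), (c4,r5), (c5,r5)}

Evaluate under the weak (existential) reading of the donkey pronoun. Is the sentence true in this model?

False

"it" takes "a rope" as antecedent — a donkey pronoun bound across the clause boundary.
Weak reading: every climber c with some packed-rope has at least one packed-rope r such that inspected(c,r).
Per climber: c1:✓  c2:✓  c3:✗  c4:✓  c5:✓  c6:✓  c7:✓
c3 has no witness among its packed-ropes.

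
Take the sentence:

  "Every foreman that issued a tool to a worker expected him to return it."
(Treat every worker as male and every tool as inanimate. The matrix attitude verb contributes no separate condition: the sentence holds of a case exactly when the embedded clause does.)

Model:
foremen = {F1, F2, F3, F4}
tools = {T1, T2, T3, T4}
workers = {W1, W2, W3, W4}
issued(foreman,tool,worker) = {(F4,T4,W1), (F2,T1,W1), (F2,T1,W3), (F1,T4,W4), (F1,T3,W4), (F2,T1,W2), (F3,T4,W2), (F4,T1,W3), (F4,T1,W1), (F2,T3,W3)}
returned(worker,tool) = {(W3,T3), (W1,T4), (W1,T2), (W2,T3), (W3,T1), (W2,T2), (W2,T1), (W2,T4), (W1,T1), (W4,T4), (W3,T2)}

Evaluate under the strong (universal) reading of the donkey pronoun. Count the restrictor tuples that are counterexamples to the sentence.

"him" takes "a worker" as antecedent and "it" takes "a tool"; both are donkey pronouns co-varying with the restrictor.
Strong reading: for every (f,t,w) with issued(f,t,w), returned(w,t).
Restrictor triples: (F1,T3,W4)→returned(W4,T3) ✗  (F1,T4,W4)→returned(W4,T4) ✓  (F2,T1,W1)→returned(W1,T1) ✓  (F2,T1,W2)→returned(W2,T1) ✓  (F2,T1,W3)→returned(W3,T1) ✓  (F2,T3,W3)→returned(W3,T3) ✓  (F3,T4,W2)→returned(W2,T4) ✓  (F4,T1,W1)→returned(W1,T1) ✓  (F4,T1,W3)→returned(W3,T1) ✓  (F4,T4,W1)→returned(W1,T4) ✓
Counterexamples (restrictor triples failing the scope): 1.

1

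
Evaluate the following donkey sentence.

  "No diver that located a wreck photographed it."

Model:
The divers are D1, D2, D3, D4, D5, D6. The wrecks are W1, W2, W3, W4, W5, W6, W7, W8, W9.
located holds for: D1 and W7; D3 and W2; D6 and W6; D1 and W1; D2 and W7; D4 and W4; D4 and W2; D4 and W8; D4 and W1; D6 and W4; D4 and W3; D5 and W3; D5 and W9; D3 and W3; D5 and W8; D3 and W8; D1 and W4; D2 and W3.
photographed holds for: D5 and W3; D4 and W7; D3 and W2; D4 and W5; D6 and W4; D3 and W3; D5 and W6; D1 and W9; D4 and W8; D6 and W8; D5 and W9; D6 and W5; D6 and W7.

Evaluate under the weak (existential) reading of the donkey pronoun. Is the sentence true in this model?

False

"it" takes "a wreck" as antecedent — a donkey pronoun bound across the clause boundary.
Truth condition: for no (d,w) with located(d,w) does photographed(d,w) hold.
Restrictor pairs — does the scope hold? (D1,W1):fails  (D1,W4):fails  (D1,W7):fails  (D2,W3):fails  (D2,W7):fails  (D3,W2):holds  (D3,W3):holds  (D3,W8):fails  (D4,W1):fails  (D4,W2):fails  (D4,W3):fails  (D4,W4):fails  (D4,W8):holds  (D5,W3):holds  (D5,W8):fails  (D5,W9):holds  (D6,W4):holds  (D6,W6):fails
Scope holds for 6 pair(s), so the sentence is false.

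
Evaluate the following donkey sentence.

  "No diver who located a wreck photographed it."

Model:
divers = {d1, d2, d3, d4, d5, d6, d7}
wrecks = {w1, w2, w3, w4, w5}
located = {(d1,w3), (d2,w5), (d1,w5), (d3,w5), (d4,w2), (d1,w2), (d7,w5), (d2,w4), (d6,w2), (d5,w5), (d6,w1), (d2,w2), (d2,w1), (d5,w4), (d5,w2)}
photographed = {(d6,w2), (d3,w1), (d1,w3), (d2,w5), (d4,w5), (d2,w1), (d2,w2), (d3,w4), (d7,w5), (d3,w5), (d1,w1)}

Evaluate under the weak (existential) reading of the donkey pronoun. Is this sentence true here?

False

"it" takes "a wreck" as antecedent — a donkey pronoun bound across the clause boundary.
Truth condition: for no (d,w) with located(d,w) does photographed(d,w) hold.
Restrictor pairs — does the scope hold? (d1,w2):fails  (d1,w3):holds  (d1,w5):fails  (d2,w1):holds  (d2,w2):holds  (d2,w4):fails  (d2,w5):holds  (d3,w5):holds  (d4,w2):fails  (d5,w2):fails  (d5,w4):fails  (d5,w5):fails  (d6,w1):fails  (d6,w2):holds  (d7,w5):holds
Scope holds for 7 pair(s), so the sentence is false.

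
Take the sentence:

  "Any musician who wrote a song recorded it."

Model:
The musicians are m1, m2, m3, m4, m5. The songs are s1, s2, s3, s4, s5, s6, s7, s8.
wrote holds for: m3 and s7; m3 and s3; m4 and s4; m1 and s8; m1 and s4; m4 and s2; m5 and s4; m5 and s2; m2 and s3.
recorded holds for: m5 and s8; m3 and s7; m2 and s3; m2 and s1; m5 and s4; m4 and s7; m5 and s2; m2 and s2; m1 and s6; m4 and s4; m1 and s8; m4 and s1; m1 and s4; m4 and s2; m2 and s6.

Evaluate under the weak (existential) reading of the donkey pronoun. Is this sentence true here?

"it" takes "a song" as antecedent — a donkey pronoun bound across the clause boundary.
Weak reading: every musician m with some wrote-song has at least one wrote-song s such that recorded(m,s).
Per musician: m1:✓  m2:✓  m3:✓  m4:✓  m5:✓
Every musician in the restrictor has a witness.

True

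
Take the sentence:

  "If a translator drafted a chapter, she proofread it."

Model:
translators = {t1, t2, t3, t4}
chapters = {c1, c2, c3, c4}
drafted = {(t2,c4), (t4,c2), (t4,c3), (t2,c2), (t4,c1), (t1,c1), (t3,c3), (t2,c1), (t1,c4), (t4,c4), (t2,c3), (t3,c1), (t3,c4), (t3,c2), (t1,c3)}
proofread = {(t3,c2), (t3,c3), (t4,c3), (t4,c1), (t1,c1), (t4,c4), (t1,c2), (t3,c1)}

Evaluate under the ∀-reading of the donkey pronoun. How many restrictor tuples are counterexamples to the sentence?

8

"it" takes "a chapter" as antecedent — a donkey pronoun bound across the clause boundary.
Strong reading: for every (t,c) with drafted(t,c), proofread(t,c).
Restrictor pairs: (t1,c1) ✓  (t1,c3) ✗  (t1,c4) ✗  (t2,c1) ✗  (t2,c2) ✗  (t2,c3) ✗  (t2,c4) ✗  (t3,c1) ✓  (t3,c2) ✓  (t3,c3) ✓  (t3,c4) ✗  (t4,c1) ✓  (t4,c2) ✗  (t4,c3) ✓  (t4,c4) ✓
Counterexamples (restrictor pairs failing the scope): 8.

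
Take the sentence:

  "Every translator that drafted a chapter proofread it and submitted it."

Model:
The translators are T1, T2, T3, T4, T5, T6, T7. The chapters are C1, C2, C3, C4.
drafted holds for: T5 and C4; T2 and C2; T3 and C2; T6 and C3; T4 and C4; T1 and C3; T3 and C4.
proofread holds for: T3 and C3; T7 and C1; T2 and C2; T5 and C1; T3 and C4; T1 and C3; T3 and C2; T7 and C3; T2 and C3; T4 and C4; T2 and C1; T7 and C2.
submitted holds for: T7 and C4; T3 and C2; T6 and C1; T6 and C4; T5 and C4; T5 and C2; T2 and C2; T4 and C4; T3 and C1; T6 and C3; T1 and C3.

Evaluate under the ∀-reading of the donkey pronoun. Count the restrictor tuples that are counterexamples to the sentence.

"it" takes "a chapter" as antecedent — a donkey pronoun bound across the clause boundary.
Strong reading: for every (t,c) with drafted(t,c), proofread(t,c) ∧ submitted(t,c).
Restrictor pairs: (T1,C3) ✓  (T2,C2) ✓  (T3,C2) ✓  (T3,C4) ✗  (T4,C4) ✓  (T5,C4) ✗  (T6,C3) ✗
Counterexamples (restrictor pairs failing the scope): 3.

3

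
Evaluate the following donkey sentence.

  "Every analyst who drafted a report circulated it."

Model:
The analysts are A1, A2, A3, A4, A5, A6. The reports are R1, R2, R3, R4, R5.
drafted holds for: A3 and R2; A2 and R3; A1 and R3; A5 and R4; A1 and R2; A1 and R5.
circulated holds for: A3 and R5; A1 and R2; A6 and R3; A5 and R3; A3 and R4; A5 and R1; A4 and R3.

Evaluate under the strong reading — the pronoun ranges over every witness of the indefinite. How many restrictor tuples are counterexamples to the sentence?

"it" takes "a report" as antecedent — a donkey pronoun bound across the clause boundary.
Strong reading: for every (a,r) with drafted(a,r), circulated(a,r).
Restrictor pairs: (A1,R2) ✓  (A1,R3) ✗  (A1,R5) ✗  (A2,R3) ✗  (A3,R2) ✗  (A5,R4) ✗
Counterexamples (restrictor pairs failing the scope): 5.

5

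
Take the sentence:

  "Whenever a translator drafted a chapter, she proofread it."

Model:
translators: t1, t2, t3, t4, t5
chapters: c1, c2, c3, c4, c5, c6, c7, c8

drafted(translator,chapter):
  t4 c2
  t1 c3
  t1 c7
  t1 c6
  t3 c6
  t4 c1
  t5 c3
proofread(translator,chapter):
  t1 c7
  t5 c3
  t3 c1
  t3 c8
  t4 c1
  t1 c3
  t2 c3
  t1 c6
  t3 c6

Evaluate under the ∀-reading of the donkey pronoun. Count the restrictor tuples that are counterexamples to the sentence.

1

"it" takes "a chapter" as antecedent — a donkey pronoun bound across the clause boundary.
Strong reading: for every (t,c) with drafted(t,c), proofread(t,c).
Restrictor pairs: (t1,c3) ✓  (t1,c6) ✓  (t1,c7) ✓  (t3,c6) ✓  (t4,c1) ✓  (t4,c2) ✗  (t5,c3) ✓
Counterexamples (restrictor pairs failing the scope): 1.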